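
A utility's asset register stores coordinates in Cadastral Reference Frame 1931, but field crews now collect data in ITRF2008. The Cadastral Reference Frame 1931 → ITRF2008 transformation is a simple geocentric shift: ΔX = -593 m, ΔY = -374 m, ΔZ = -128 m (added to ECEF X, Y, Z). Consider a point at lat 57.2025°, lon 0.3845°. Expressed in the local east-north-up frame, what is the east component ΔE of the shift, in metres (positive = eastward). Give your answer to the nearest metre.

ΔE = -370 m

The local east axis at (φ, λ) is (−sin λ, cos λ, 0), so ΔE = −sin(0.3845°)·(-593) + cos(0.3845°)·(-374) = -370.01 m.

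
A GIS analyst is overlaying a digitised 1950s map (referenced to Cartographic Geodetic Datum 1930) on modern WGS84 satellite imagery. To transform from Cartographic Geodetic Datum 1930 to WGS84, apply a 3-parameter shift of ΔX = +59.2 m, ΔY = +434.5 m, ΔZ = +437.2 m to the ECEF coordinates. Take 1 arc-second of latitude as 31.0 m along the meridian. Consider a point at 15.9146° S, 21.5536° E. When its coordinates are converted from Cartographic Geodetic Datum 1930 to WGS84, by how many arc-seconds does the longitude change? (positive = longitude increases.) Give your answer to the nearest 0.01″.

Δλ = 12.83″

sin φ = -0.274204, cos φ = 0.961671, sin λ = 0.367371, cos λ = 0.930074.
East component: ΔE = −sin λ·ΔX + cos λ·ΔY = −(0.367371)(59.2) + (0.930074)(434.5) = 382.37 m.
1° of latitude spans 3600 × 31.00 = 111600 m; at latitude φ, 1° of longitude spans that × cos φ = 107322.5 m, so Δλ = 382.37 / 107322.5 × 3600 = 12.826″.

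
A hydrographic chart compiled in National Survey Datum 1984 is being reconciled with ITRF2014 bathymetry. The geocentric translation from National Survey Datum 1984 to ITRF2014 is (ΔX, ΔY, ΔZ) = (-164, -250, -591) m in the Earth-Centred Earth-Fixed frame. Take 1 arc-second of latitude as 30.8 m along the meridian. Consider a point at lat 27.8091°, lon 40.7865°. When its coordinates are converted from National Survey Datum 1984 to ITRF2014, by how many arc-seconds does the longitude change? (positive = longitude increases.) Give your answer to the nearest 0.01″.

Δλ = -3.02″

sin φ = 0.466527, cos φ = 0.884507, sin λ = 0.653242, cos λ = 0.757149.
East component: ΔE = −sin λ·ΔX + cos λ·ΔY = −(0.653242)(-164) + (0.757149)(-250) = -82.16 m.
1° of latitude spans 3600 × 30.80 = 110880 m; at latitude φ, 1° of longitude spans that × cos φ = 98074.1 m, so Δλ = -82.16 / 98074.1 × 3600 = -3.016″.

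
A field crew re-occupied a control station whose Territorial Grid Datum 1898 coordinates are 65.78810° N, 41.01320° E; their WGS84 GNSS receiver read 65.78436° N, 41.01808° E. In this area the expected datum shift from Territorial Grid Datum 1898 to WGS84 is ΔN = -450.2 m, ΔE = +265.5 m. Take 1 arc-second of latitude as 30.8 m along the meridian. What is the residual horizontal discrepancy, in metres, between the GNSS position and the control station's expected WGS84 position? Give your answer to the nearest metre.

56 m

Observed coordinate differences: Δφ = -0.00374°, Δλ = +0.00488°.
Converting to metres (1° lat = 110880 m, cos φ = 0.410112): observed ΔN = -414.7 m, observed ΔE = 221.9 m.
Subtracting the expected shift leaves a residual of -414.7 − (-450.2) = 35.5 m north and 221.9 − (265.5) = -43.6 m east.
Residual distance = √(35.5² + (-43.6)²) = 56.2 m.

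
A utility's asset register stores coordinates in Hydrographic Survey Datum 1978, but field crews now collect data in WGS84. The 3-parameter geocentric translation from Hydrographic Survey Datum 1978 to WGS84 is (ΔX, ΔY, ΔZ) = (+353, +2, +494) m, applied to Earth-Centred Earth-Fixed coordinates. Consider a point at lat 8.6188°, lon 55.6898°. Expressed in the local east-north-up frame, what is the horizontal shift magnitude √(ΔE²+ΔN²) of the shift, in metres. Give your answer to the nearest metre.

543 m

At φ = 8.6188°, λ = 55.6898°: sin φ = 0.149860, cos φ = 0.988707, sin λ = 0.825998, cos λ = 0.563673.
ΔE = −sin λ·ΔX + cos λ·ΔY = −(0.825998)·(353) + (0.563673)·(2) = -290.45 m.
ΔN = −sin φ cos λ·ΔX − sin φ sin λ·ΔY + cos φ·ΔZ = −(0.149860)(0.563673)(353) − (0.149860)(0.825998)(2) + (0.988707)(494) = 458.36 m.
Horizontal magnitude = √(ΔE² + ΔN²) = √((-290.45)² + 458.36²) = 542.63 m.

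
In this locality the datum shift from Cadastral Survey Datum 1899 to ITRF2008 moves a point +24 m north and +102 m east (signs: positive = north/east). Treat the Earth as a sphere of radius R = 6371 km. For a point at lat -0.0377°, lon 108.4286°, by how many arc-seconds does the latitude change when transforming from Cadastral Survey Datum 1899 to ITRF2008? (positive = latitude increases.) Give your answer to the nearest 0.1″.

Δφ = 0.8″

On a sphere of radius R, 1 rad of latitude = R, so Δφ = ΔN / R = 24.0 / 6371000 = 3.7671e-06 rad = 0.777″.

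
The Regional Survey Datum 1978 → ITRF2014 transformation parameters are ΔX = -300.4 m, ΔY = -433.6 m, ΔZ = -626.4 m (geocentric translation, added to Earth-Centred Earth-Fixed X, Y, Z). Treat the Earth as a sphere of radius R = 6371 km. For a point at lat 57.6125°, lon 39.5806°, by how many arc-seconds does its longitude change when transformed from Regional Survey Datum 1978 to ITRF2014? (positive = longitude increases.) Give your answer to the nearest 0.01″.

sin φ = 0.844445, cos φ = 0.535643, sin λ = 0.637163, cos λ = 0.770729.
East component: ΔE = −sin λ·ΔX + cos λ·ΔY = −(0.637163)(-300.4) + (0.770729)(-433.6) = -142.78 m.
1° of latitude spans πR/180 = 111195 m; at latitude φ, 1° of longitude spans that × cos φ = 59560.7 m, so Δλ = -142.78 / 59560.7 × 3600 = -8.630″.

Δλ = -8.63″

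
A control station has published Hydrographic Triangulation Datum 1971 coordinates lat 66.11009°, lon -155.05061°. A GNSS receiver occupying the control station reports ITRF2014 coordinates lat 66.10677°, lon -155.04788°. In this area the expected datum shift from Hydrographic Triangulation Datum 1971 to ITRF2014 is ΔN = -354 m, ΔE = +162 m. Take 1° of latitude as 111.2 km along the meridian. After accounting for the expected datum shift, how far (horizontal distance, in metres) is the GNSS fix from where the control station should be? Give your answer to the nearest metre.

Observed coordinate differences: Δφ = -0.00332°, Δλ = +0.00273°.
Converting to metres (1° lat = 111200 m, cos φ = 0.404981): observed ΔN = -369.2 m, observed ΔE = 122.9 m.
Subtracting the expected shift leaves a residual of -369.2 − (-354) = -15.2 m north and 122.9 − (162) = -39.1 m east.
Residual distance = √((-15.2)² + (-39.1)²) = 41.9 m.

42 m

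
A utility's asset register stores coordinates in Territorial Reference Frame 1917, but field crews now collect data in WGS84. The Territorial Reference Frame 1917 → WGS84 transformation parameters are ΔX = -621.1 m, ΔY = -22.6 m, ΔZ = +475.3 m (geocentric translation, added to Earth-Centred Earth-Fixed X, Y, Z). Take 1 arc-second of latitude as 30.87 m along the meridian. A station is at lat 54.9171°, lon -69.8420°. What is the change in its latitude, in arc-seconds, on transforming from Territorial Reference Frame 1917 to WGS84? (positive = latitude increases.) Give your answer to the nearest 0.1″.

Δφ = 14.0″

sin φ = 0.818321, cos φ = 0.574761, sin λ = -0.938746, cos λ = 0.344610.
North component: ΔN = −sin φ cos λ·ΔX − sin φ sin λ·ΔY + cos φ·ΔZ = −(0.818321)(0.344610)(-621.1) − (0.818321)(-0.938746)(-22.6) + (0.574761)(475.3) = 430.97 m.
1° of latitude spans 3600 × 30.87 = 111132 m, so Δφ = 430.97 / 111132 × 3600 = 13.961″.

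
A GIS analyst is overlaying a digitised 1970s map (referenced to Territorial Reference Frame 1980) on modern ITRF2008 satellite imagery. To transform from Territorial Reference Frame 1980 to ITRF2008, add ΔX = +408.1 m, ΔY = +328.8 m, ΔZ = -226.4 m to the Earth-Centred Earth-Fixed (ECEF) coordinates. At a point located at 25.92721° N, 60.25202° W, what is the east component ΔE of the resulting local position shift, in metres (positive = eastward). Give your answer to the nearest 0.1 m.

ΔE = 517.5 m

The local east axis at (φ, λ) is (−sin λ, cos λ, 0), so ΔE = −sin(-60.25202°)·408.1 + cos(-60.25202°)·328.8 = 517.46 m.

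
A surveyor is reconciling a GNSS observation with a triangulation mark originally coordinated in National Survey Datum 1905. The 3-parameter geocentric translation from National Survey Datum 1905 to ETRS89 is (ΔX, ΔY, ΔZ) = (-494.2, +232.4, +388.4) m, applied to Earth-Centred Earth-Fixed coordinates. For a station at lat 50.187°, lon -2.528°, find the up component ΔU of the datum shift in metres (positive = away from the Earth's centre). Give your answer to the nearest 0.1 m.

ΔU = -24.3 m

The local up (radial) axis is (cos φ cos λ, cos φ sin λ, sin φ), giving ΔU = -316.120 − 6.563 + 298.345 = -24.34 m.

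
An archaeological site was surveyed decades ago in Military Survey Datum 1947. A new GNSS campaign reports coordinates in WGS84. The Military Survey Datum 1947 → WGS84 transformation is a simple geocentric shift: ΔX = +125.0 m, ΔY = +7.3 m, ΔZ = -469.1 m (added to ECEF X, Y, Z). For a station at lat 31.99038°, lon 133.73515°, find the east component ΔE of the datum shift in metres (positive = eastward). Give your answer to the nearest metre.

The local east axis at (φ, λ) is (−sin λ, cos λ, 0), so ΔE = −sin(133.73515°)·125.0 + cos(133.73515°)·7.3 = -95.36 m.

ΔE = -95 m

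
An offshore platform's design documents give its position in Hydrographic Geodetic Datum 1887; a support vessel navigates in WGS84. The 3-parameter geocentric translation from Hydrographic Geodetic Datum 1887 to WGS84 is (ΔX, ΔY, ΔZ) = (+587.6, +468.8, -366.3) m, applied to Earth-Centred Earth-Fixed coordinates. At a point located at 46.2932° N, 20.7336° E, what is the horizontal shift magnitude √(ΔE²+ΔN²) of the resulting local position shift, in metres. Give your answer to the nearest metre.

The local east axis at (φ, λ) is (−sin λ, cos λ, 0), so ΔE = −sin(20.7336°)·587.6 + cos(20.7336°)·468.8 = 230.41 m.
The local north axis is (−sin φ cos λ, −sin φ sin λ, cos φ), giving ΔN = -397.258 − 119.974 − 253.102 = -770.33 m.
Horizontal magnitude = √(ΔE² + ΔN²) = √(230.41² + (-770.33)²) = 804.06 m.

804 m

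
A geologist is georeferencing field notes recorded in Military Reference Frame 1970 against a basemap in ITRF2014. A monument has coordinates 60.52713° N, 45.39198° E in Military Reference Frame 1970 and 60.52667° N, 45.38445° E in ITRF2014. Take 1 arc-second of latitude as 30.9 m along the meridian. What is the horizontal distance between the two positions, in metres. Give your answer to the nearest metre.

415 m

Δφ = 60.52667° − 60.52713° = -0.00046°; Δλ = 45.38445° − 45.39198° = -0.00753°.
1° of latitude = 3600 × 30.90 = 111240 m.
ΔN = Δφ × 111240 = -51.2 m; ΔE = Δλ × 111240 × cos(60.52713°) = -0.00753 × 111240 × 0.492011 = -412.1 m.
Distance = √(ΔE² + ΔN²) = √((-412.1)² + (-51.2)²) = 415.3 m.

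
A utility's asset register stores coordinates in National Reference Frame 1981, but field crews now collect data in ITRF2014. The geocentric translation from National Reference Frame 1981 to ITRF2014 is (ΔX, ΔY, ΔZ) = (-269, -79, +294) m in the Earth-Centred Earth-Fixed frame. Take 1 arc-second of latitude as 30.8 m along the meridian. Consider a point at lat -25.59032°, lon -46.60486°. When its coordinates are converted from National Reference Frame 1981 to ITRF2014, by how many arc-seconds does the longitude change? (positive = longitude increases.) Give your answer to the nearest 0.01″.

sin φ = -0.431933, cos φ = 0.901906, sin λ = -0.726633, cos λ = 0.687026.
East component: ΔE = −sin λ·ΔX + cos λ·ΔY = −(-0.726633)(-269) + (0.687026)(-79) = -249.74 m.
1° of latitude spans 3600 × 30.80 = 110880 m; at latitude φ, 1° of longitude spans that × cos φ = 100003.3 m, so Δλ = -249.74 / 100003.3 × 3600 = -8.990″.

Δλ = -8.99″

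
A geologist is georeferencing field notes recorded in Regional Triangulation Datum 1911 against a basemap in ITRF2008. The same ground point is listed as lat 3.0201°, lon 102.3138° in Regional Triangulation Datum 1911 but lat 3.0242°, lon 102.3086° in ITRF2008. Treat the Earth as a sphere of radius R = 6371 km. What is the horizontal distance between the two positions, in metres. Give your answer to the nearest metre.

736 m

Δφ = 3.0242° − 3.0201° = +0.0041°; Δλ = 102.3086° − 102.3138° = -0.0052°.
1° along a meridian = πR/180 = 111195 m.
ΔN = Δφ × 111195 = 455.9 m; ΔE = Δλ × 111195 × cos(3.0201°) = -0.0052 × 111195 × 0.998611 = -577.4 m.
Distance = √(ΔE² + ΔN²) = √((-577.4)² + 455.9²) = 735.7 m.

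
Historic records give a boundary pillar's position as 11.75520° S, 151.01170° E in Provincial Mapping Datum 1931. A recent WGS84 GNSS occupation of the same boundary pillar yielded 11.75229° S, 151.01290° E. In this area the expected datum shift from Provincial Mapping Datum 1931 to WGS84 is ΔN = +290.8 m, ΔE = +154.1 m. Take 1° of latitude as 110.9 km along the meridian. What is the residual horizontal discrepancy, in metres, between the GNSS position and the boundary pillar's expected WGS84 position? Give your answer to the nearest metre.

Observed coordinate differences: Δφ = +0.00291°, Δλ = +0.00120°.
Converting to metres (1° lat = 110900 m, cos φ = 0.979027): observed ΔN = 322.7 m, observed ΔE = 130.3 m.
Subtracting the expected shift leaves a residual of 322.7 − (290.8) = 31.9 m north and 130.3 − (154.1) = -23.8 m east.
Residual distance = √(31.9² + (-23.8)²) = 39.8 m.

40 m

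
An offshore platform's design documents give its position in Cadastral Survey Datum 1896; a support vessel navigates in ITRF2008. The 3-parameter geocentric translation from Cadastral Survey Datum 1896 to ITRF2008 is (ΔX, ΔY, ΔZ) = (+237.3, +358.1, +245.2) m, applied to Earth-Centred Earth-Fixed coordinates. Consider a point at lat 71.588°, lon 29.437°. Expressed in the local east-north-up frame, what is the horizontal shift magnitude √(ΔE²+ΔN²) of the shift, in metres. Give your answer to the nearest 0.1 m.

346.0 m

At φ = 71.588°, λ = 29.437°: sin φ = 0.948810, cos φ = 0.315848, sin λ = 0.491466, cos λ = 0.870897.
ΔE = −sin λ·ΔX + cos λ·ΔY = −(0.491466)·(237.3) + (0.870897)·(358.1) = 195.24 m.
ΔN = −sin φ cos λ·ΔX − sin φ sin λ·ΔY + cos φ·ΔZ = −(0.948810)(0.870897)(237.3) − (0.948810)(0.491466)(358.1) + (0.315848)(245.2) = -285.62 m.
Horizontal magnitude = √(ΔE² + ΔN²) = √(195.24² + (-285.62)²) = 345.98 m.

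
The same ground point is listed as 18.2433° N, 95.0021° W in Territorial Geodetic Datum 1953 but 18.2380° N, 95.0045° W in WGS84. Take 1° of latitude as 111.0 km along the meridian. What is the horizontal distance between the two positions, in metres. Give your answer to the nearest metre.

Δφ = 18.2380° − 18.2433° = -0.0053°; Δλ = -95.0045° − -95.0021° = -0.0024°.
ΔN = Δφ × 111000 = -588.3 m; ΔE = Δλ × 111000 × cos(18.2433°) = -0.0024 × 111000 × 0.949736 = -253.0 m.
Distance = √(ΔE² + ΔN²) = √((-253.0)² + (-588.3)²) = 640.4 m.

640 m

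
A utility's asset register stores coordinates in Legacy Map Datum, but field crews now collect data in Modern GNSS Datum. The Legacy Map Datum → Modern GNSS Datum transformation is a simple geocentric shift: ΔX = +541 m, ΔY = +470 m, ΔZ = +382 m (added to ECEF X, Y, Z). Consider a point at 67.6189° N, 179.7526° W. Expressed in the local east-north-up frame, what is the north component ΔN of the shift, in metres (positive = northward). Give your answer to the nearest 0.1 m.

At φ = 67.6189°, λ = -179.7526°: sin φ = 0.924672, cos φ = 0.380765, sin λ = -0.004318, cos λ = -0.999991.
ΔN = −sin φ cos λ·ΔX − sin φ sin λ·ΔY + cos φ·ΔZ = −(0.924672)(-0.999991)(541) − (0.924672)(-0.004318)(470) + (0.380765)(382) = 647.57 m.

ΔN = 647.6 m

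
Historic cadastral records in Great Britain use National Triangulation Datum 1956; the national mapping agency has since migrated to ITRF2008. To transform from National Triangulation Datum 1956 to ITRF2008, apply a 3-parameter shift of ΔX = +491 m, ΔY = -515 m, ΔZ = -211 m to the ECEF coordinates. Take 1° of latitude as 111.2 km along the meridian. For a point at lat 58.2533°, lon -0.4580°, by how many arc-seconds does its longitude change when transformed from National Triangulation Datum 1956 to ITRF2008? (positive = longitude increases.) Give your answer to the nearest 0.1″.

Δλ = -31.4″

sin φ = 0.850383, cos φ = 0.526165, sin λ = -0.007994, cos λ = 0.999968.
East component: ΔE = −sin λ·ΔX + cos λ·ΔY = −(-0.007994)(491) + (0.999968)(-515) = -511.06 m.
1° of latitude spans 111200 m; at latitude φ, 1° of longitude spans that × cos φ = 58509.5 m, so Δλ = -511.06 / 58509.5 × 3600 = -31.445″.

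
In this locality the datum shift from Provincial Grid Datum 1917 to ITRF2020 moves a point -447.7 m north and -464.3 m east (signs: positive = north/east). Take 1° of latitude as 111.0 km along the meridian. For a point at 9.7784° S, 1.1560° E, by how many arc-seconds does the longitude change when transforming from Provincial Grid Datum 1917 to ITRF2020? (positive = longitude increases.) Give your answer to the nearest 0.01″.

Δλ = -15.28″

At latitude -9.7784°, cos φ = 0.985472.
1° of longitude at this latitude = 111.0 × cos φ = 109.39 km, so Δλ = -464.3 / 109387.4 = -0.0042445° = -15.280″.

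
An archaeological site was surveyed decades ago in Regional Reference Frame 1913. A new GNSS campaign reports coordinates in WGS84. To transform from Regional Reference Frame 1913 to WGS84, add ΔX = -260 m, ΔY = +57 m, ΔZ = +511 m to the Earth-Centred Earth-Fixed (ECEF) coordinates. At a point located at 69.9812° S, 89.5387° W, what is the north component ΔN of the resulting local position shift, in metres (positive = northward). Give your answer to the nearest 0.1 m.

At φ = -69.9812°, λ = -89.5387°: sin φ = -0.939580, cos φ = 0.342328, sin λ = -0.999968, cos λ = 0.008051.
ΔN = −sin φ cos λ·ΔX − sin φ sin λ·ΔY + cos φ·ΔZ = −(-0.939580)(0.008051)(-260) − (-0.939580)(-0.999968)(57) + (0.342328)(511) = 119.41 m.

ΔN = 119.4 m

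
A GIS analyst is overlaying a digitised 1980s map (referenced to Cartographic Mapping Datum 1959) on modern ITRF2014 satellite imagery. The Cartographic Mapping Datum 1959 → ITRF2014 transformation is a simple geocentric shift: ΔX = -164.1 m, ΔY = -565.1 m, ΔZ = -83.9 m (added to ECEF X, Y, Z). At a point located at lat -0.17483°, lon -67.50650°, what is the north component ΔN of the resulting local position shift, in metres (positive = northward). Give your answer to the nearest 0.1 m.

At φ = -0.17483°, λ = -67.50650°: sin φ = -0.003051, cos φ = 0.999995, sin λ = -0.923923, cos λ = 0.382579.
ΔN = −sin φ cos λ·ΔX − sin φ sin λ·ΔY + cos φ·ΔZ = −(-0.003051)(0.382579)(-164.1) − (-0.003051)(-0.923923)(-565.1) + (0.999995)(-83.9) = -82.50 m.

ΔN = -82.5 m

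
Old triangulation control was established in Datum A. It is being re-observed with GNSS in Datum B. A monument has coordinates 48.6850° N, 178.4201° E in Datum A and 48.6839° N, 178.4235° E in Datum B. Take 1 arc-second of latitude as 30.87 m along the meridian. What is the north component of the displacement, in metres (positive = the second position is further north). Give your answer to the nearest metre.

Δφ = 48.6839° − 48.6850° = -0.0011°; Δλ = 178.4235° − 178.4201° = +0.0034°.
1° of latitude = 3600 × 30.87 = 111132 m.
ΔN = Δφ × 111132 = -122.2 m; ΔE = Δλ × 111132 × cos(48.6850°) = +0.0034 × 111132 × 0.660198 = 249.5 m.

ΔN = -122 m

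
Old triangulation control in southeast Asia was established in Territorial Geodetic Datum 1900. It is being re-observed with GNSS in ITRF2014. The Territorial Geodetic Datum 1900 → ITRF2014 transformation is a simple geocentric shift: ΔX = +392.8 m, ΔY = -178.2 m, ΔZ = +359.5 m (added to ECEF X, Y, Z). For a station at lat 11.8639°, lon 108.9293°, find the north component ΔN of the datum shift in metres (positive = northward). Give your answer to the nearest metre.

ΔN = 413 m

At φ = 11.8639°, λ = 108.9293°: sin φ = 0.205588, cos φ = 0.978639, sin λ = 0.945920, cos λ = -0.324401.
ΔN = −sin φ cos λ·ΔX − sin φ sin λ·ΔY + cos φ·ΔZ = −(0.205588)(-0.324401)(392.8) − (0.205588)(0.945920)(-178.2) + (0.978639)(359.5) = 412.67 m.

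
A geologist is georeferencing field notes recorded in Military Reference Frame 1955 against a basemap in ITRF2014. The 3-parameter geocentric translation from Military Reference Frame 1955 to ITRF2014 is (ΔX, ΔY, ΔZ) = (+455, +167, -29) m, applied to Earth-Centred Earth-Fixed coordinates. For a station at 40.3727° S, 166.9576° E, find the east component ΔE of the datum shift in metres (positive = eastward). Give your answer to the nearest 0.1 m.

The local east axis at (φ, λ) is (−sin λ, cos λ, 0), so ΔE = −sin(166.9576°)·455 + cos(166.9576°)·167 = -265.37 m.

ΔE = -265.4 m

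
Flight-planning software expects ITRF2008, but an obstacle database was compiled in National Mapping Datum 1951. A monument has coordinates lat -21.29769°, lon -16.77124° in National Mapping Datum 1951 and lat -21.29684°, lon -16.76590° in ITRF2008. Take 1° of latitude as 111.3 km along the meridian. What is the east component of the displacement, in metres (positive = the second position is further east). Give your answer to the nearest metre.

ΔE = 554 m

Δφ = -21.29684° − -21.29769° = +0.00085°; Δλ = -16.76590° − -16.77124° = +0.00534°.
ΔN = Δφ × 111300 = 94.6 m; ΔE = Δλ × 111300 × cos(-21.29769°) = +0.00534 × 111300 × 0.931706 = 553.8 m.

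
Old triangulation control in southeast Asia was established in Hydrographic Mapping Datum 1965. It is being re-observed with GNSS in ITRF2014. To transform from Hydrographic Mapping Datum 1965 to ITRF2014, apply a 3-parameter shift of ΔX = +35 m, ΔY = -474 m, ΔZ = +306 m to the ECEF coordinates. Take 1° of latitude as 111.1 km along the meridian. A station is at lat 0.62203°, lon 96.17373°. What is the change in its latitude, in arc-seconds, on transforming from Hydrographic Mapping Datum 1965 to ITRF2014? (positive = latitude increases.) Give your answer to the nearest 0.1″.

sin φ = 0.010856, cos φ = 0.999941, sin λ = 0.994200, cos λ = -0.107544.
North component: ΔN = −sin φ cos λ·ΔX − sin φ sin λ·ΔY + cos φ·ΔZ = −(0.010856)(-0.107544)(35) − (0.010856)(0.994200)(-474) + (0.999941)(306) = 311.14 m.
1° of latitude spans 111100 m, so Δφ = 311.14 / 111100 × 3600 = 10.082″.

Δφ = 10.1″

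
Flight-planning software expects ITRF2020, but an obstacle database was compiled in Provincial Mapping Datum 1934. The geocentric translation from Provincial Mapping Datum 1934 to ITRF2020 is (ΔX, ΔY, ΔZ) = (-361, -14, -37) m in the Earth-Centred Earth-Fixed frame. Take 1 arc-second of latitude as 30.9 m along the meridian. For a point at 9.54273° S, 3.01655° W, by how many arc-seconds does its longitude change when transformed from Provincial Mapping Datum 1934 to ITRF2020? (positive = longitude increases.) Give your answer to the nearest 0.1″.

sin φ = -0.165783, cos φ = 0.986162, sin λ = -0.052624, cos λ = 0.998614.
East component: ΔE = −sin λ·ΔX + cos λ·ΔY = −(-0.052624)(-361) + (0.998614)(-14) = -32.98 m.
1° of latitude spans 3600 × 30.90 = 111240 m; at latitude φ, 1° of longitude spans that × cos φ = 109700.7 m, so Δλ = -32.98 / 109700.7 × 3600 = -1.082″.

Δλ = -1.1″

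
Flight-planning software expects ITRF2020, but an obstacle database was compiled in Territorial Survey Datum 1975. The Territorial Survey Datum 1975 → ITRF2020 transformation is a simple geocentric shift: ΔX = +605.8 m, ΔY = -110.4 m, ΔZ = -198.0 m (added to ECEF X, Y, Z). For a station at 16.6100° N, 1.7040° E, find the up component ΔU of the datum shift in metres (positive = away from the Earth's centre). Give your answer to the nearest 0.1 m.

At φ = 16.6100°, λ = 1.7040°: sin φ = 0.285856, cos φ = 0.958273, sin λ = 0.029736, cos λ = 0.999558.
ΔU = cos φ cos λ·ΔX + cos φ sin λ·ΔY + sin φ·ΔZ = (0.958273)(0.999558)(605.8) + (0.958273)(0.029736)(-110.4) + (0.285856)(-198.0) = 520.52 m.

ΔU = 520.5 m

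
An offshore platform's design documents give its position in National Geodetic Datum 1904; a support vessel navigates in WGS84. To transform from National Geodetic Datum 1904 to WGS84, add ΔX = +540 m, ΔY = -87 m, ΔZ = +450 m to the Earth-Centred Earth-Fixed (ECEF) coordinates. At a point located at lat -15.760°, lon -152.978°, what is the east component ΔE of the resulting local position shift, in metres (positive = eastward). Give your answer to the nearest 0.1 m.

At φ = -15.760°, λ = -152.978°: sin φ = -0.271608, cos φ = 0.962408, sin λ = -0.454333, cos λ = -0.890832.
ΔE = −sin λ·ΔX + cos λ·ΔY = −(-0.454333)·(540) + (-0.890832)·(-87) = 322.84 m.

ΔE = 322.8 m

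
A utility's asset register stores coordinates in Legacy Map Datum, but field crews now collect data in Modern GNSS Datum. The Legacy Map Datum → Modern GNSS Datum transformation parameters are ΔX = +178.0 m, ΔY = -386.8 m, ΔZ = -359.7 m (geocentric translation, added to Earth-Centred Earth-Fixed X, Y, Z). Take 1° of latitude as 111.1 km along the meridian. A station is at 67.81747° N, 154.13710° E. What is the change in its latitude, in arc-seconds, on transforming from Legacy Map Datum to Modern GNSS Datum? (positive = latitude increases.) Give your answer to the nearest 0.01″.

Δφ = 5.47″

sin φ = 0.925986, cos φ = 0.377558, sin λ = 0.436219, cos λ = -0.899840.
North component: ΔN = −sin φ cos λ·ΔX − sin φ sin λ·ΔY + cos φ·ΔZ = −(0.925986)(-0.899840)(178.0) − (0.925986)(0.436219)(-386.8) + (0.377558)(-359.7) = 168.75 m.
1° of latitude spans 111100 m, so Δφ = 168.75 / 111100 × 3600 = 5.468″.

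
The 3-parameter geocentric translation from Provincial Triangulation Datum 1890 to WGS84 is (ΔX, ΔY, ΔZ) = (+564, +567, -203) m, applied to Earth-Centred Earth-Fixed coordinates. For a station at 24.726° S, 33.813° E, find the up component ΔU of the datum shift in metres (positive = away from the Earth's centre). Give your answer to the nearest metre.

ΔU = 797 m

The local up (radial) axis is (cos φ cos λ, cos φ sin λ, sin φ), giving ΔU = 425.642 + 286.599 + 84.911 = 797.15 m.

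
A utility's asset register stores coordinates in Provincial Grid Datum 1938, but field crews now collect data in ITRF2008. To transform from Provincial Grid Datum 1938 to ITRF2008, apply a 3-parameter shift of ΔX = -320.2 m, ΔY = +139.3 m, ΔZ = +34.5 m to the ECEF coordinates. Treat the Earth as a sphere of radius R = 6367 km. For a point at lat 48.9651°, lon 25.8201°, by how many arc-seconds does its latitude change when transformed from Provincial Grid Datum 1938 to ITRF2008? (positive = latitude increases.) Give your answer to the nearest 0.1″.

Δφ = 6.3″

sin φ = 0.754310, cos φ = 0.656519, sin λ = 0.435547, cos λ = 0.900166.
North component: ΔN = −sin φ cos λ·ΔX − sin φ sin λ·ΔY + cos φ·ΔZ = −(0.754310)(0.900166)(-320.2) − (0.754310)(0.435547)(139.3) + (0.656519)(34.5) = 194.30 m.
1° of latitude spans πR/180 = 111125 m, so Δφ = 194.30 / 111125 × 3600 = 6.295″.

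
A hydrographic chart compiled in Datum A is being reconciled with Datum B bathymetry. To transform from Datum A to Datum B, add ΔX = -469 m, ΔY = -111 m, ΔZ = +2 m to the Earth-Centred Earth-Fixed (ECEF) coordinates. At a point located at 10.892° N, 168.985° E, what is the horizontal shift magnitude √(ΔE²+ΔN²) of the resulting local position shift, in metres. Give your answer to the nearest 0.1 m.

At φ = 10.892°, λ = 168.985°: sin φ = 0.188958, cos φ = 0.981985, sin λ = 0.191066, cos λ = -0.981577.
ΔE = −sin λ·ΔX + cos λ·ΔY = −(0.191066)·(-469) + (-0.981577)·(-111) = 198.57 m.
ΔN = −sin φ cos λ·ΔX − sin φ sin λ·ΔY + cos φ·ΔZ = −(0.188958)(-0.981577)(-469) − (0.188958)(0.191066)(-111) + (0.981985)(2) = -81.02 m.
Horizontal magnitude = √(ΔE² + ΔN²) = √(198.57² + (-81.02)²) = 214.46 m.

214.5 m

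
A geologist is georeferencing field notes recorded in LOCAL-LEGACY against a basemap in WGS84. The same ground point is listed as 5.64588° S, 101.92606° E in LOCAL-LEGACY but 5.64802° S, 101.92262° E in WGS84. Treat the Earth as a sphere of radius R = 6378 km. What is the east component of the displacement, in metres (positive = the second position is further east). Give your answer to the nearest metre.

Δφ = -5.64802° − -5.64588° = -0.00214°; Δλ = 101.92262° − 101.92606° = -0.00344°.
1° along a meridian = πR/180 = 111317 m.
ΔN = Δφ × 111317 = -238.2 m; ΔE = Δλ × 111317 × cos(-5.64588°) = -0.00344 × 111317 × 0.995149 = -381.1 m.

ΔE = -381 m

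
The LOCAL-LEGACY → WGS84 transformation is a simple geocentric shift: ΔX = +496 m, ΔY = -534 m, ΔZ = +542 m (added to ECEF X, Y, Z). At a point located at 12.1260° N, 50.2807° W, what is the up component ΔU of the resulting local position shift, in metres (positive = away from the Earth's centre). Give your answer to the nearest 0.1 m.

The local up (radial) axis is (cos φ cos λ, cos φ sin λ, sin φ), giving ΔU = 309.885 + 401.580 + 113.854 = 825.32 m.

ΔU = 825.3 m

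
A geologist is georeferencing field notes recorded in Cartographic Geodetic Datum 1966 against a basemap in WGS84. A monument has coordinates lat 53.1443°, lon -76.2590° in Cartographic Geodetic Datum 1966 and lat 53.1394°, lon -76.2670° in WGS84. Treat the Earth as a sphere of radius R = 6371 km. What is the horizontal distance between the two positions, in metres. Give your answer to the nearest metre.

Δφ = 53.1394° − 53.1443° = -0.0049°; Δλ = -76.2670° − -76.2590° = -0.0080°.
1° along a meridian = πR/180 = 111195 m.
ΔN = Δφ × 111195 = -544.9 m; ΔE = Δλ × 111195 × cos(53.1443°) = -0.0080 × 111195 × 0.599802 = -533.6 m.
Distance = √(ΔE² + ΔN²) = √((-533.6)² + (-544.9)²) = 762.6 m.

763 m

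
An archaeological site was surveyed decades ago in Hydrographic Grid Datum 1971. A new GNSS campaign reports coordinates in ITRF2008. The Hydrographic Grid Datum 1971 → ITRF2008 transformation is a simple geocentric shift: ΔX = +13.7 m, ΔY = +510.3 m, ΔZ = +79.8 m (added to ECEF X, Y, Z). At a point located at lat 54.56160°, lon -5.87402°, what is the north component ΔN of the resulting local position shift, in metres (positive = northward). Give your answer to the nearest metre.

The local north axis is (−sin φ cos λ, −sin φ sin λ, cos φ), giving ΔN = -11.103 + 42.550 + 46.270 = 77.72 m.

ΔN = 78 m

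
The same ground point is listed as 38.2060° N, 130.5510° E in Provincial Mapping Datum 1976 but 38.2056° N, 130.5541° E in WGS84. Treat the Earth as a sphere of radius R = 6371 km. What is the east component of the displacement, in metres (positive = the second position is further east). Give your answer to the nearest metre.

Δφ = 38.2056° − 38.2060° = -0.0004°; Δλ = 130.5541° − 130.5510° = +0.0031°.
1° along a meridian = πR/180 = 111195 m.
ΔN = Δφ × 111195 = -44.5 m; ΔE = Δλ × 111195 × cos(38.2060°) = +0.0031 × 111195 × 0.785792 = 270.9 m.

ΔE = 271 m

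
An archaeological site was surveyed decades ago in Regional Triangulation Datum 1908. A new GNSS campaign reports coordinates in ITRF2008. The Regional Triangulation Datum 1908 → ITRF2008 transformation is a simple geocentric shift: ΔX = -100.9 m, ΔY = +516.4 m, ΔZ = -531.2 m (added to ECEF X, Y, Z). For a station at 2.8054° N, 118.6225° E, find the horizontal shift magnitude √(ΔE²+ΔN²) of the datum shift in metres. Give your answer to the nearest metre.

At φ = 2.8054°, λ = 118.6225°: sin φ = 0.048944, cos φ = 0.998802, sin λ = 0.877795, cos λ = -0.479037.
ΔE = −sin λ·ΔX + cos λ·ΔY = −(0.877795)·(-100.9) + (-0.479037)·(516.4) = -158.80 m.
ΔN = −sin φ cos λ·ΔX − sin φ sin λ·ΔY + cos φ·ΔZ = −(0.048944)(-0.479037)(-100.9) − (0.048944)(0.877795)(516.4) + (0.998802)(-531.2) = -555.12 m.
Horizontal magnitude = √(ΔE² + ΔN²) = √((-158.80)² + (-555.12)²) = 577.38 m.

577 m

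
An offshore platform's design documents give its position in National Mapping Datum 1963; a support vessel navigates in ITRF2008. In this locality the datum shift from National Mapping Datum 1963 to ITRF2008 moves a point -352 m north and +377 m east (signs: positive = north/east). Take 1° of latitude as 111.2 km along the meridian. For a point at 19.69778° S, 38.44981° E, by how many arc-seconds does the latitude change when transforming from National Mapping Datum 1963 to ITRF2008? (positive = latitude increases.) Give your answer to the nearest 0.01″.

1° of latitude = 111.2 km, so Δφ = -352.0 / 111200 = -0.0031655° = -11.396″.

Δφ = -11.40″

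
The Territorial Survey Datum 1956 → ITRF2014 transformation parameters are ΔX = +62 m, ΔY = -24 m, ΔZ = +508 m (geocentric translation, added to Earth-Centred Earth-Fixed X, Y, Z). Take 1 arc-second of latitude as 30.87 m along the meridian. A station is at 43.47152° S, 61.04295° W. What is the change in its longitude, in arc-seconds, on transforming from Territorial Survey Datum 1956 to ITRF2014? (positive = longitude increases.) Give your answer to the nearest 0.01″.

Δλ = 1.90″

sin φ = -0.687994, cos φ = 0.725716, sin λ = -0.874983, cos λ = 0.484154.
East component: ΔE = −sin λ·ΔX + cos λ·ΔY = −(-0.874983)(62) + (0.484154)(-24) = 42.63 m.
1° of latitude spans 3600 × 30.87 = 111132 m; at latitude φ, 1° of longitude spans that × cos φ = 80650.3 m, so Δλ = 42.63 / 80650.3 × 3600 = 1.903″.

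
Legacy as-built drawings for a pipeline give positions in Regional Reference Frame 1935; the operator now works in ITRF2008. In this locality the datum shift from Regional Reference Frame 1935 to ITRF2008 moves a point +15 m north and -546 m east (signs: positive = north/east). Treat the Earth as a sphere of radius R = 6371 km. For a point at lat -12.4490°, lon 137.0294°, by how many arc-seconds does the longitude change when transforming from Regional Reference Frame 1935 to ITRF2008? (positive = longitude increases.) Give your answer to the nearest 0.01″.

Δλ = -18.10″

At latitude -12.4490°, cos φ = 0.976488.
One radian of longitude at latitude φ spans R cos φ, so Δλ = ΔE / (R cos φ) = -546.0 / (6371000 × 0.976488) = -8.7764e-05 rad = -18.103″.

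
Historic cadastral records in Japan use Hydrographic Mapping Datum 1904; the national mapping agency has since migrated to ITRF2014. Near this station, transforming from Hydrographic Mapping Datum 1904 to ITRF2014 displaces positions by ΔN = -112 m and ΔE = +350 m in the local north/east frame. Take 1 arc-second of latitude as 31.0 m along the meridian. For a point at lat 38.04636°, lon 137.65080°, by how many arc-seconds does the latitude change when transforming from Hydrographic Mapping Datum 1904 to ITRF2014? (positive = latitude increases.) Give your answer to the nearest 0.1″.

Δφ = -3.6″

1″ of latitude = 31.00 m, so Δφ = -112.0 / 31.00 = -3.613″.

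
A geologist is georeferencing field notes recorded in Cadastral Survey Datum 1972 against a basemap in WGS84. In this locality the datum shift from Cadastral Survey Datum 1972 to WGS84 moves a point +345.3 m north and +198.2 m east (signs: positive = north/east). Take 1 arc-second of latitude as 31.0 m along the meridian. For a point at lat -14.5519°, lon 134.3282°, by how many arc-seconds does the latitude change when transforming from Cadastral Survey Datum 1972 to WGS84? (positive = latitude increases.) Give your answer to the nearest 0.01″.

1″ of latitude = 31.00 m, so Δφ = 345.3 / 31.00 = 11.139″.

Δφ = 11.14″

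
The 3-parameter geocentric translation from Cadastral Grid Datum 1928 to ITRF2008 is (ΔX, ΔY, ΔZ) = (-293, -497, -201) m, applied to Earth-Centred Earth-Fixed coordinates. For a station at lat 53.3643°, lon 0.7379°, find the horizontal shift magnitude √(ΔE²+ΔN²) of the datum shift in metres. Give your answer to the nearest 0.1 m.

The local east axis at (φ, λ) is (−sin λ, cos λ, 0), so ΔE = −sin(0.7379°)·(-293) + cos(0.7379°)·(-497) = -493.19 m.
The local north axis is (−sin φ cos λ, −sin φ sin λ, cos φ), giving ΔN = 235.097 + 5.136 − 119.942 = 120.29 m.
Horizontal magnitude = √(ΔE² + ΔN²) = √((-493.19)² + 120.29²) = 507.64 m.

507.6 m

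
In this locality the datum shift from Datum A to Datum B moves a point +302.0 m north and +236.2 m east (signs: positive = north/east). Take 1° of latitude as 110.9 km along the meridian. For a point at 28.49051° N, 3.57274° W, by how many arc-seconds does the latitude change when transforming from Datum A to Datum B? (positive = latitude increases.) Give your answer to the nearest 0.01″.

1° of latitude = 110.9 km, so Δφ = 302.0 / 110900 = 0.0027232° = 9.803″.

Δφ = 9.80″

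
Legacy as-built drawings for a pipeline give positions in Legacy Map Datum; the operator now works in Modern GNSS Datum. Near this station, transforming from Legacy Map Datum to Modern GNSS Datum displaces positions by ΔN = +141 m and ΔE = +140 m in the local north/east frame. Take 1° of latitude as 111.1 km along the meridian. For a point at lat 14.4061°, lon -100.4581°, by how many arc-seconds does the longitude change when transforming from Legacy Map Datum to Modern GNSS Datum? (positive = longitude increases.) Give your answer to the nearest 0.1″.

Δλ = 4.7″

At latitude 14.4061°, cos φ = 0.968557.
1° of longitude at this latitude = 111.1 × cos φ = 107.61 km, so Δλ = 140.0 / 107606.6 = 0.0013010° = 4.684″.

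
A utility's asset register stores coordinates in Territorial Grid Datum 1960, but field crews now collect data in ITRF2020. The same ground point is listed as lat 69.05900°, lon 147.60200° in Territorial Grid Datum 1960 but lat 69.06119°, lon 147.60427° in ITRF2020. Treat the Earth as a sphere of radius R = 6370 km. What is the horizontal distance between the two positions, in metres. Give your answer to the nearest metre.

Δφ = 69.06119° − 69.05900° = +0.00219°; Δλ = 147.60427° − 147.60200° = +0.00227°.
1° along a meridian = πR/180 = 111177 m.
ΔN = Δφ × 111177 = 243.5 m; ΔE = Δλ × 111177 × cos(69.05900°) = +0.00227 × 111177 × 0.357406 = 90.2 m.
Distance = √(ΔE² + ΔN²) = √(90.2² + 243.5²) = 259.6 m.

260 m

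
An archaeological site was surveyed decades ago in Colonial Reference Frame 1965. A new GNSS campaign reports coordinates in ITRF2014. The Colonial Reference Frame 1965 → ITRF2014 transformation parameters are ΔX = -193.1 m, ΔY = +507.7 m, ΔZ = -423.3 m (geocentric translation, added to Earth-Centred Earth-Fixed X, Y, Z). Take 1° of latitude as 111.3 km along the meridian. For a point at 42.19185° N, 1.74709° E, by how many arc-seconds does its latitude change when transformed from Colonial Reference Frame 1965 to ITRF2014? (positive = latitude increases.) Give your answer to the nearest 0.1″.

sin φ = 0.671615, cos φ = 0.740900, sin λ = 0.030488, cos λ = 0.999535.
North component: ΔN = −sin φ cos λ·ΔX − sin φ sin λ·ΔY + cos φ·ΔZ = −(0.671615)(0.999535)(-193.1) − (0.671615)(0.030488)(507.7) + (0.740900)(-423.3) = -194.39 m.
1° of latitude spans 111300 m, so Δφ = -194.39 / 111300 × 3600 = -6.288″.

Δφ = -6.3″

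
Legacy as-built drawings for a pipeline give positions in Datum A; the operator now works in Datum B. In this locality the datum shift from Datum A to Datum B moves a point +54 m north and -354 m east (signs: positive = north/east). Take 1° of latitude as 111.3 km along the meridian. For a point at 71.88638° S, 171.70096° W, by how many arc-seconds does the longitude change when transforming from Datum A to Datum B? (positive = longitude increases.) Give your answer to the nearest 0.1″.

Δλ = -36.8″

At latitude -71.88638°, cos φ = 0.310902.
1° of longitude at this latitude = 111.3 × cos φ = 34.60 km, so Δλ = -354.0 / 34603.4 = -0.0102302° = -36.829″.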